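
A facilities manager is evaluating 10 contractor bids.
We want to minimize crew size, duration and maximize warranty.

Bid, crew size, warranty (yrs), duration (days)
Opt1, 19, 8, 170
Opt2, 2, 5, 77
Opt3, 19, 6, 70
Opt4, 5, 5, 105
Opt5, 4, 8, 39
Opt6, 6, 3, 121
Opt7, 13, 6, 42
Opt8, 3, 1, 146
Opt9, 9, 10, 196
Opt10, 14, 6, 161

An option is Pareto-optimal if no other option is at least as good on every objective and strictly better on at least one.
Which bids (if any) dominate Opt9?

Opt1: worse on crew size (19 vs 9).
Opt2: worse on warranty (5 vs 10).
Opt3: worse on crew size (19 vs 9).
Opt4: worse on warranty (5 vs 10).
Opt5: worse on warranty (8 vs 10).
Opt6: worse on warranty (3 vs 10).
Opt7: worse on crew size (13 vs 9).
Opt8: worse on warranty (1 vs 10).
Opt10: worse on crew size (14 vs 9).
No option dominates Opt9.

none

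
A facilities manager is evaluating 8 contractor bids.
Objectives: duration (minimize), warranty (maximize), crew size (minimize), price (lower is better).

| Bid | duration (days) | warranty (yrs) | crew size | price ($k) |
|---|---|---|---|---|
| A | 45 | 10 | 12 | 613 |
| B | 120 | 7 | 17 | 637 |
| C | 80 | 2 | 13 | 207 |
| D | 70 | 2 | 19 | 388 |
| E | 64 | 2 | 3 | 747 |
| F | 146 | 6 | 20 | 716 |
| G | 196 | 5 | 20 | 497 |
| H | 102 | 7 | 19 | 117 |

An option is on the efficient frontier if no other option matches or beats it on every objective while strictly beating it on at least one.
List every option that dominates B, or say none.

A

A: duration 45≤120, warranty 10≥7, crew size 12≤17, price 613≤637 — dominates B.
Others (C, D, E, F, G, H) are each worse than B on at least one objective.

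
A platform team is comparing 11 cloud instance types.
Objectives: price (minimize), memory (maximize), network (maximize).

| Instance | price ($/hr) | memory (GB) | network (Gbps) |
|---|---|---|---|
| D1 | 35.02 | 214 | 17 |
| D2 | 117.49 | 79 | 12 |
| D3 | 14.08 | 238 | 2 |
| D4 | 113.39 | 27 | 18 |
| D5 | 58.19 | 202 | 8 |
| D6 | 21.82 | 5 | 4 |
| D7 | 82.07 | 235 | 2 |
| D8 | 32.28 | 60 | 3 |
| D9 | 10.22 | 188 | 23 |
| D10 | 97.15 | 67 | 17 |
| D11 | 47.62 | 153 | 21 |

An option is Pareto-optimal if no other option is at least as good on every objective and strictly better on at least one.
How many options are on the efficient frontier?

3

D1: not dominated.
D2: dominated by D1 (price 35.02≤117.49, memory 214≥79, network 17≥12).
D3: not dominated (best memory).
D4: dominated by D9 (price 10.22≤113.39, memory 188≥27, network 23≥18).
D5: dominated by D1 (price 35.02≤58.19, memory 214≥202, network 17≥8).
D6: dominated by D9 (price 10.22≤21.82, memory 188≥5, network 23≥4).
D7: dominated by D3 (price 14.08≤82.07, memory 238≥235, network 2≥2).
D8: dominated by D9 (price 10.22≤32.28, memory 188≥60, network 23≥3).
D9: not dominated (best price).
D10: dominated by D1 (price 35.02≤97.15, memory 214≥67, network 17≥17).
D11: dominated by D9 (price 10.22≤47.62, memory 188≥153, network 23≥21).
Pareto-optimal: D1, D3, D9 → 3.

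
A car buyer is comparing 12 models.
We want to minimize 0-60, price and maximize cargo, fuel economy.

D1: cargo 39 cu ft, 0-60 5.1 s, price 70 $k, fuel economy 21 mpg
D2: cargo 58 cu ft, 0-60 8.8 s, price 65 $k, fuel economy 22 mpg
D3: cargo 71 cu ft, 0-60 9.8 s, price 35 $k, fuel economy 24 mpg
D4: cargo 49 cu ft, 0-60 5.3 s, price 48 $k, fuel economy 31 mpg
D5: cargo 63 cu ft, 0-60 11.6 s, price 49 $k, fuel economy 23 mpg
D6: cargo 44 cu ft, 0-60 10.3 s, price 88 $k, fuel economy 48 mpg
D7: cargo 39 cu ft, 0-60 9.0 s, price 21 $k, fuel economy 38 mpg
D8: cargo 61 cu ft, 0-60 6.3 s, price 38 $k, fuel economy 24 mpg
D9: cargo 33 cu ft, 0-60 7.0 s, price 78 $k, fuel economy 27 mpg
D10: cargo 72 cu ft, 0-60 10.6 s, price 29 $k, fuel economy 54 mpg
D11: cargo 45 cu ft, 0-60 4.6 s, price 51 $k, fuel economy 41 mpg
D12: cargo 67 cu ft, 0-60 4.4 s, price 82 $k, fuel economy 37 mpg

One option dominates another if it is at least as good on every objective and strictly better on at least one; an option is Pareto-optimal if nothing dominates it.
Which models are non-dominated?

D3, D4, D6, D7, D8, D10, D11, D12

D1: dominated by D11 (cargo 45≥39, 0-60 4.6≤5.1, price 51≤70, fuel economy 41≥21).
D2: dominated by D8 (cargo 61≥58, 0-60 6.3≤8.8, price 38≤65, fuel economy 24≥22).
D3: not dominated.
D4: not dominated.
D5: dominated by D3 (cargo 71≥63, 0-60 9.8≤11.6, price 35≤49, fuel economy 24≥23).
D6: not dominated.
D7: not dominated (best price).
D8: not dominated.
D9: dominated by D4 (cargo 49≥33, 0-60 5.3≤7.0, price 48≤78, fuel economy 31≥27).
D10: not dominated (best cargo).
D11: not dominated.
D12: not dominated (best 0-60).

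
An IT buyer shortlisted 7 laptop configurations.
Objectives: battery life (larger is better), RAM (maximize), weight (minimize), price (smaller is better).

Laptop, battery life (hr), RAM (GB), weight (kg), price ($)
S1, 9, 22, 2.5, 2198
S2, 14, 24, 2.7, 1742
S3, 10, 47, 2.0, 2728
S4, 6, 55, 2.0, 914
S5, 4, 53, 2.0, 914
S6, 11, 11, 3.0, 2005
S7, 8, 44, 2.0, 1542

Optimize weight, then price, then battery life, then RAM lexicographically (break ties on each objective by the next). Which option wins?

First minimize weight: best is 2.0, kept {S3, S4, S5, S7}.
Then minimize price: best is 914, kept {S4, S5}.
Then maximize battery life: best is 6, kept {S4}.

S4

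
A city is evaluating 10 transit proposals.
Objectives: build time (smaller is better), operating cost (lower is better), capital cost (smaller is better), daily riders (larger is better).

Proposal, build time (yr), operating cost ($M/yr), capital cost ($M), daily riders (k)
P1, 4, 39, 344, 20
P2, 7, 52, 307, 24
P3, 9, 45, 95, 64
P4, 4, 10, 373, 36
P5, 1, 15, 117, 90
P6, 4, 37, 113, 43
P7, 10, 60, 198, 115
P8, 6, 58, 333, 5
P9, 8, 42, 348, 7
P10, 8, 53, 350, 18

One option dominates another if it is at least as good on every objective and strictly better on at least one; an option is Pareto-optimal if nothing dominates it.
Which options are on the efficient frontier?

P1: dominated by P5 (build time 1≤4, operating cost 15≤39, capital cost 117≤344, daily riders 90≥20).
P2: dominated by P5 (build time 1≤7, operating cost 15≤52, capital cost 117≤307, daily riders 90≥24).
P3: not dominated (best capital cost).
P4: not dominated (best operating cost).
P5: not dominated (best build time).
P6: not dominated.
P7: not dominated (best daily riders).
P8: dominated by P5 (build time 1≤6, operating cost 15≤58, capital cost 117≤333, daily riders 90≥5).
P9: dominated by P1 (build time 4≤8, operating cost 39≤42, capital cost 344≤348, daily riders 20≥7).
P10: dominated by P1 (build time 4≤8, operating cost 39≤53, capital cost 344≤350, daily riders 20≥18).

P3, P4, P5, P6, P7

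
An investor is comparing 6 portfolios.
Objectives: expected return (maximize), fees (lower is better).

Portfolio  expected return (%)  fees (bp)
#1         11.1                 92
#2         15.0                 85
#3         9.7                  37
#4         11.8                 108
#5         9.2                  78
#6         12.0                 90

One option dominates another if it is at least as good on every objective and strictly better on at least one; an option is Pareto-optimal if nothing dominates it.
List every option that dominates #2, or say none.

none

#1: worse on expected return (11.1 vs 15.0).
#3: worse on expected return (9.7 vs 15.0).
#4: worse on expected return (11.8 vs 15.0).
#5: worse on expected return (9.2 vs 15.0).
#6: worse on expected return (12.0 vs 15.0).
No option dominates #2.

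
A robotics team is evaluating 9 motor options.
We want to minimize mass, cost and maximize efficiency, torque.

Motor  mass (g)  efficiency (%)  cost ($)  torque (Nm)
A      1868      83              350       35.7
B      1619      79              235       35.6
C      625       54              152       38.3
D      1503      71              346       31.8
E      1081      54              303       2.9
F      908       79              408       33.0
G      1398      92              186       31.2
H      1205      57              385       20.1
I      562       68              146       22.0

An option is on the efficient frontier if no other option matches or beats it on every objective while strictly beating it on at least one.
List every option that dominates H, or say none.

I

I: mass 562≤1205, efficiency 68≥57, cost 146≤385, torque 22.0≥20.1 — dominates H.
Others (A, B, C, D, E, F, G) are each worse than H on at least one objective.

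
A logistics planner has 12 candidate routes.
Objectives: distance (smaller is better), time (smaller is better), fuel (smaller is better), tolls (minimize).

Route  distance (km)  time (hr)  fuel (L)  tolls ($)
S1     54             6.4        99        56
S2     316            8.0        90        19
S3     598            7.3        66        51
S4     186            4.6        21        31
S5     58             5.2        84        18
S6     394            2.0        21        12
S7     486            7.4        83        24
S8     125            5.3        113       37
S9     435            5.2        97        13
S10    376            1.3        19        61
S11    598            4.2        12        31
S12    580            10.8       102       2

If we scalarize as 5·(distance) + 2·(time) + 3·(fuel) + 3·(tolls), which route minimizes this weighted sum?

S5

S1: 5·54 + 2·6.4 + 3·99 + 3·56 = 747.8
S2: 5·316 + 2·8.0 + 3·90 + 3·19 = 1923.0
S3: 5·598 + 2·7.3 + 3·66 + 3·51 = 3355.6
S4: 5·186 + 2·4.6 + 3·21 + 3·31 = 1095.2
S5: 5·58 + 2·5.2 + 3·84 + 3·18 = 606.4
S6: 5·394 + 2·2.0 + 3·21 + 3·12 = 2073.0
S7: 5·486 + 2·7.4 + 3·83 + 3·24 = 2765.8
S8: 5·125 + 2·5.3 + 3·113 + 3·37 = 1085.6
S9: 5·435 + 2·5.2 + 3·97 + 3·13 = 2515.4
S10: 5·376 + 2·1.3 + 3·19 + 3·61 = 2122.6
S11: 5·598 + 2·4.2 + 3·12 + 3·31 = 3127.4
S12: 5·580 + 2·10.8 + 3·102 + 3·2 = 3233.6
Lowest: S5 at 606.4.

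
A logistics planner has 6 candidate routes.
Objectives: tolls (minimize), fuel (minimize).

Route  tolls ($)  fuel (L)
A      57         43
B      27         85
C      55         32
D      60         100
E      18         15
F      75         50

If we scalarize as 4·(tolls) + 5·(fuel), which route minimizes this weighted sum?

E

A: 4·57 + 5·43 = 443
B: 4·27 + 5·85 = 533
C: 4·55 + 5·32 = 380
D: 4·60 + 5·100 = 740
E: 4·18 + 5·15 = 147
F: 4·75 + 5·50 = 550
Lowest: E at 147.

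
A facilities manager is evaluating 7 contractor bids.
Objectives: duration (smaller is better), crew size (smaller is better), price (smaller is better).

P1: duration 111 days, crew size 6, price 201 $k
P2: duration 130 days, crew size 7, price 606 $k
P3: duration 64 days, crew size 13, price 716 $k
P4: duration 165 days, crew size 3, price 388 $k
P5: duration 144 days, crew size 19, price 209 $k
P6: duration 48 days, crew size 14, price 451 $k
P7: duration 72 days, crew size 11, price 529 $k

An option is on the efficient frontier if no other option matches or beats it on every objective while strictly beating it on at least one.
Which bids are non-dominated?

P1, P3, P4, P6, P7

P1: not dominated (best price).
P2: dominated by P1 (duration 111≤130, crew size 6≤7, price 201≤606).
P3: not dominated.
P4: not dominated (best crew size).
P5: dominated by P1 (duration 111≤144, crew size 6≤19, price 201≤209).
P6: not dominated (best duration).
P7: not dominated.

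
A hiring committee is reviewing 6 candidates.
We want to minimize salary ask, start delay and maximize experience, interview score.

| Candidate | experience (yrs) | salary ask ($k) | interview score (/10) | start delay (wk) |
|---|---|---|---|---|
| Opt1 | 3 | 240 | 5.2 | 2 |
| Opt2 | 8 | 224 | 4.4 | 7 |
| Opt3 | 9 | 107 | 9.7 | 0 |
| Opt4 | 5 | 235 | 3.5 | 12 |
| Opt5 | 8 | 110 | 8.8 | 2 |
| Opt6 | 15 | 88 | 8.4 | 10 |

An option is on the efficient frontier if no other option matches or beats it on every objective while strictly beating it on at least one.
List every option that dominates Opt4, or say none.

Opt2, Opt3, Opt5, Opt6

Opt2: experience 8≥5, salary ask 224≤235, interview score 4.4≥3.5, start delay 7≤12 — dominates Opt4.
Opt3: experience 9≥5, salary ask 107≤235, interview score 9.7≥3.5, start delay 0≤12 — dominates Opt4.
Opt5: experience 8≥5, salary ask 110≤235, interview score 8.8≥3.5, start delay 2≤12 — dominates Opt4.
Opt6: experience 15≥5, salary ask 88≤235, interview score 8.4≥3.5, start delay 10≤12 — dominates Opt4.
Others (Opt1) are each worse than Opt4 on at least one objective.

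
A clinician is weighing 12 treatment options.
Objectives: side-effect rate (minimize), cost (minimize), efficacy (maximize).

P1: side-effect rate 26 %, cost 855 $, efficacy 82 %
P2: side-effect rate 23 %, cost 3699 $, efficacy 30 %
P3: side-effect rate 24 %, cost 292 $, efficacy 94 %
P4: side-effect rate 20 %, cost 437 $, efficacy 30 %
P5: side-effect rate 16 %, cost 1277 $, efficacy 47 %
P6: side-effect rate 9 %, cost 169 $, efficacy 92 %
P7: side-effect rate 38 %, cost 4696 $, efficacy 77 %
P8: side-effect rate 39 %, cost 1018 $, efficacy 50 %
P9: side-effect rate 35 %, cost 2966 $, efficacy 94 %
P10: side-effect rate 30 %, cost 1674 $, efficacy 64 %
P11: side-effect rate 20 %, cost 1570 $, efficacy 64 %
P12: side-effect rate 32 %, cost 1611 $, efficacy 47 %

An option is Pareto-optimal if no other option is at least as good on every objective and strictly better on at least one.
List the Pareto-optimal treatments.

P3, P6

P1: dominated by P3 (side-effect rate 24≤26, cost 292≤855, efficacy 94≥82).
P2: dominated by P4 (side-effect rate 20≤23, cost 437≤3699, efficacy 30≥30).
P3: not dominated.
P4: dominated by P6 (side-effect rate 9≤20, cost 169≤437, efficacy 92≥30).
P5: dominated by P6 (side-effect rate 9≤16, cost 169≤1277, efficacy 92≥47).
P6: not dominated (best side-effect rate).
P7: dominated by P1 (side-effect rate 26≤38, cost 855≤4696, efficacy 82≥77).
P8: dominated by P1 (side-effect rate 26≤39, cost 855≤1018, efficacy 82≥50).
P9: dominated by P3 (side-effect rate 24≤35, cost 292≤2966, efficacy 94≥94).
P10: dominated by P1 (side-effect rate 26≤30, cost 855≤1674, efficacy 82≥64).
P11: dominated by P6 (side-effect rate 9≤20, cost 169≤1570, efficacy 92≥64).
P12: dominated by P1 (side-effect rate 26≤32, cost 855≤1611, efficacy 82≥47).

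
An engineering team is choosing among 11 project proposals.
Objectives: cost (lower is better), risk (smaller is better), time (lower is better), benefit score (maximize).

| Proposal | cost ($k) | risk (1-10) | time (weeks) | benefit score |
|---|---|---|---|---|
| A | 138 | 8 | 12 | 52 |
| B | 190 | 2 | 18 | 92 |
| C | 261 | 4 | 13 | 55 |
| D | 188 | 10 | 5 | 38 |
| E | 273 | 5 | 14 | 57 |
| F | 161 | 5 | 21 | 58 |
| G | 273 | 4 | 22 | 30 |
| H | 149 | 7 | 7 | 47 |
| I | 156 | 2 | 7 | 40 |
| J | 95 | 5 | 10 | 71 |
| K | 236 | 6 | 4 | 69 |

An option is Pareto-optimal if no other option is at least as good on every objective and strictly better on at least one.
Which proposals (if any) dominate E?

J: cost 95≤273, risk 5≤5, time 10≤14, benefit score 71≥57 — dominates E.
Others (A, B, C, D, F, G, H, I, K) are each worse than E on at least one objective.

J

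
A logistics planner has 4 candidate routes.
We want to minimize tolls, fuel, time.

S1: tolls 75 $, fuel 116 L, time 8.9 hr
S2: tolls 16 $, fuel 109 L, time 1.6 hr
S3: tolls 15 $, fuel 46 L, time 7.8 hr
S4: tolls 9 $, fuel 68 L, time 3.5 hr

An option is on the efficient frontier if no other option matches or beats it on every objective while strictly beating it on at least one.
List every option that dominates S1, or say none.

S2: tolls 16≤75, fuel 109≤116, time 1.6≤8.9 — dominates S1.
S3: tolls 15≤75, fuel 46≤116, time 7.8≤8.9 — dominates S1.
S4: tolls 9≤75, fuel 68≤116, time 3.5≤8.9 — dominates S1.

S2, S3, S4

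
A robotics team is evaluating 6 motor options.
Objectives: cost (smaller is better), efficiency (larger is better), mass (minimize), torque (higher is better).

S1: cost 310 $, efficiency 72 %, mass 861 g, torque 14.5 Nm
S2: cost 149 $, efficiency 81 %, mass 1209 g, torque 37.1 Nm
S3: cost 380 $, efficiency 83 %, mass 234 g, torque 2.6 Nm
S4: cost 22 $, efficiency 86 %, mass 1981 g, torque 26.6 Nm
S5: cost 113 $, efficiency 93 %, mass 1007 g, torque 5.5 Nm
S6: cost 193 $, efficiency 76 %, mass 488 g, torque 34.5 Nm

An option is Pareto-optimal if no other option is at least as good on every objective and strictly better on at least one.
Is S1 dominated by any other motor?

Yes

S6 vs S1: cost 193≤310, efficiency 76≥72, mass 488≤861, torque 34.5≥14.5 — S6 is at least as good on every objective and strictly better on at least one, so S6 dominates S1.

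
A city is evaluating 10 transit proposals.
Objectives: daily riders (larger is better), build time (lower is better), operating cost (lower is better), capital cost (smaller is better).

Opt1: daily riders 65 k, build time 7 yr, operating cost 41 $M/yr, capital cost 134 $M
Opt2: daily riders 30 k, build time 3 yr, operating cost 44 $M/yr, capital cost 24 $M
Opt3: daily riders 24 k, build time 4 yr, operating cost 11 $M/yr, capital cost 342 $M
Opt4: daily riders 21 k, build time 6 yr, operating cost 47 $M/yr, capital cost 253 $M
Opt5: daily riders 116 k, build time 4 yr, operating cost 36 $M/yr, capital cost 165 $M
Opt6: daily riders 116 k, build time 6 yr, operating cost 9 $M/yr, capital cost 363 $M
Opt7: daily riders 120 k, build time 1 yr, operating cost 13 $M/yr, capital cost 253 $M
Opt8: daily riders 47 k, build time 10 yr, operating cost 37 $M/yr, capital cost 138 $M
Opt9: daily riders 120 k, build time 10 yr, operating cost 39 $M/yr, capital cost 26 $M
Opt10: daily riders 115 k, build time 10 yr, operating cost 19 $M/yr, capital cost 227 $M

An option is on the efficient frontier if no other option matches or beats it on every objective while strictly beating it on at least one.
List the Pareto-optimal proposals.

Opt1, Opt2, Opt3, Opt5, Opt6, Opt7, Opt8, Opt9, Opt10

Opt1: not dominated.
Opt2: not dominated (best capital cost).
Opt3: not dominated.
Opt4: dominated by Opt2 (daily riders 30≥21, build time 3≤6, operating cost 44≤47, capital cost 24≤253).
Opt5: not dominated.
Opt6: not dominated (best operating cost).
Opt7: not dominated (best build time).
Opt8: not dominated.
Opt9: not dominated.
Opt10: not dominated.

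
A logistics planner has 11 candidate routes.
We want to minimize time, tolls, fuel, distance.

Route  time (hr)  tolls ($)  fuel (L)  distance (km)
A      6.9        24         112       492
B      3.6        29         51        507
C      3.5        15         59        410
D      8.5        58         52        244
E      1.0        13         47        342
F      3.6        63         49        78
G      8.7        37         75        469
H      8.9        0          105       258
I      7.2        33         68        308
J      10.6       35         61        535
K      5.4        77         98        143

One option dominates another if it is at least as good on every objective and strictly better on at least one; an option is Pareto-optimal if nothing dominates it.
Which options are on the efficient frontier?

A: dominated by C (time 3.5≤6.9, tolls 15≤24, fuel 59≤112, distance 410≤492).
B: dominated by E (time 1.0≤3.6, tolls 13≤29, fuel 47≤51, distance 342≤507).
C: dominated by E (time 1.0≤3.5, tolls 13≤15, fuel 47≤59, distance 342≤410).
D: not dominated.
E: not dominated (best time).
F: not dominated (best distance).
G: dominated by C (time 3.5≤8.7, tolls 15≤37, fuel 59≤75, distance 410≤469).
H: not dominated (best tolls).
I: not dominated.
J: dominated by B (time 3.6≤10.6, tolls 29≤35, fuel 51≤61, distance 507≤535).
K: dominated by F (time 3.6≤5.4, tolls 63≤77, fuel 49≤98, distance 78≤143).

D, E, F, H, I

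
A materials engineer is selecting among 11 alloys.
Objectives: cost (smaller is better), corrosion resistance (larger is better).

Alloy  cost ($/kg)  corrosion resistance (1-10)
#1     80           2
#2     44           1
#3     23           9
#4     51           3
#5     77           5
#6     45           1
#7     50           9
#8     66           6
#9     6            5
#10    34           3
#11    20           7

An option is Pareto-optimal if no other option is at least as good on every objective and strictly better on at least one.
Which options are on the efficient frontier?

#1: dominated by #3 (cost 23≤80, corrosion resistance 9≥2).
#2: dominated by #3 (cost 23≤44, corrosion resistance 9≥1).
#3: not dominated.
#4: dominated by #3 (cost 23≤51, corrosion resistance 9≥3).
#5: dominated by #3 (cost 23≤77, corrosion resistance 9≥5).
#6: dominated by #2 (cost 44≤45, corrosion resistance 1≥1).
#7: dominated by #3 (cost 23≤50, corrosion resistance 9≥9).
#8: dominated by #3 (cost 23≤66, corrosion resistance 9≥6).
#9: not dominated (best cost).
#10: dominated by #3 (cost 23≤34, corrosion resistance 9≥3).
#11: not dominated.

#3, #9, #11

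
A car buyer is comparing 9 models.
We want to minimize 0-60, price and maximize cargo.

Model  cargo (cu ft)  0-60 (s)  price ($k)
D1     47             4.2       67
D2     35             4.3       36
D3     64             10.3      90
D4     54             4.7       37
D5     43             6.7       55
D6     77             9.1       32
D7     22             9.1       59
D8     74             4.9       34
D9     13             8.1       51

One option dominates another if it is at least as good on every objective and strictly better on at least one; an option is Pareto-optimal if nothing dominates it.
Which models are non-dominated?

D1, D2, D4, D6, D8

D1: not dominated (best 0-60).
D2: not dominated.
D3: dominated by D6 (cargo 77≥64, 0-60 9.1≤10.3, price 32≤90).
D4: not dominated.
D5: dominated by D4 (cargo 54≥43, 0-60 4.7≤6.7, price 37≤55).
D6: not dominated (best cargo).
D7: dominated by D2 (cargo 35≥22, 0-60 4.3≤9.1, price 36≤59).
D8: not dominated.
D9: dominated by D2 (cargo 35≥13, 0-60 4.3≤8.1, price 36≤51).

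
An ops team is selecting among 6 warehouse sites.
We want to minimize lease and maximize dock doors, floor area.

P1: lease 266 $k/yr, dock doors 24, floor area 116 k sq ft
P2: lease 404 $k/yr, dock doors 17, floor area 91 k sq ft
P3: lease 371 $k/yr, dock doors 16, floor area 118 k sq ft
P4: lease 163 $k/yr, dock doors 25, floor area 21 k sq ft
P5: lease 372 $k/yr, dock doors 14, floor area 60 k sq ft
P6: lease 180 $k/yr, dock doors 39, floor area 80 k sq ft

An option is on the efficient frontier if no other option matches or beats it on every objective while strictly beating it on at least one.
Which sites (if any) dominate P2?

P1

P1: lease 266≤404, dock doors 24≥17, floor area 116≥91 — dominates P2.
Others (P3, P4, P5, P6) are each worse than P2 on at least one objective.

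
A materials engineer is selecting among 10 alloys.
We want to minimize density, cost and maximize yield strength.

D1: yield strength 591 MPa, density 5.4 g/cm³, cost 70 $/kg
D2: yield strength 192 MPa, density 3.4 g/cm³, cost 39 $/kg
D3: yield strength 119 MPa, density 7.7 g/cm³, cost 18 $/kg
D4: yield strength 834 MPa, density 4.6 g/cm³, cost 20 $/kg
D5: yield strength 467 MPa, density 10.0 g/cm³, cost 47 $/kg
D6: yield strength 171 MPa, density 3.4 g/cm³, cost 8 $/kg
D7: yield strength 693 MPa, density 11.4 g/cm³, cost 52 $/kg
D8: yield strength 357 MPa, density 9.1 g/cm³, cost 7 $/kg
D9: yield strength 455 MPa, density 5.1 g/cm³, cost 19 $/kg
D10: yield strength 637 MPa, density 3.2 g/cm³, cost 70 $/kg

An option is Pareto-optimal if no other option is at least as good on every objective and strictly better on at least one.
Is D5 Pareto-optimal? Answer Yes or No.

No

D4 vs D5: yield strength 834≥467, density 4.6≤10.0, cost 20≤47 — D4 is at least as good on every objective and strictly better on at least one, so D4 dominates D5.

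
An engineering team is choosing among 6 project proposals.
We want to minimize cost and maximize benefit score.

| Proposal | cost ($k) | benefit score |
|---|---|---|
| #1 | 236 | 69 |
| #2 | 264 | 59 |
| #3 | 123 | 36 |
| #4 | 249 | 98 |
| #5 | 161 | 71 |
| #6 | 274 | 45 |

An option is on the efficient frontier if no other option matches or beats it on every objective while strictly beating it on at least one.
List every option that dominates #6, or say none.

#1, #2, #4, #5

#1: cost 236≤274, benefit score 69≥45 — dominates #6.
#2: cost 264≤274, benefit score 59≥45 — dominates #6.
#4: cost 249≤274, benefit score 98≥45 — dominates #6.
#5: cost 161≤274, benefit score 71≥45 — dominates #6.
Others (#3) are each worse than #6 on at least one objective.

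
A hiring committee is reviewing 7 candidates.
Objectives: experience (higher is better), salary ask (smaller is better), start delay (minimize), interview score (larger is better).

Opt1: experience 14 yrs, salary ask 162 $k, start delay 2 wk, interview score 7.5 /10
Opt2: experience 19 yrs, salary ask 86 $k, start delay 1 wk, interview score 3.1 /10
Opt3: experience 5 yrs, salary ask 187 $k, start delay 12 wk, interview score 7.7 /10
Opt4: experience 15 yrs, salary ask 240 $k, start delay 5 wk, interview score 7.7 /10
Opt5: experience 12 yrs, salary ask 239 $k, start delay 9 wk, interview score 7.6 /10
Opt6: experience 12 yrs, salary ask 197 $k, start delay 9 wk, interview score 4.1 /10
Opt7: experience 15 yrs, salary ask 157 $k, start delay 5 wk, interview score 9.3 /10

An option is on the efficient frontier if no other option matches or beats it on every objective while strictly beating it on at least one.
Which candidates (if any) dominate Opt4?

Opt7

Opt7: experience 15≥15, salary ask 157≤240, start delay 5≤5, interview score 9.3≥7.7 — dominates Opt4.
Others (Opt1, Opt2, Opt3, Opt5, Opt6) are each worse than Opt4 on at least one objective.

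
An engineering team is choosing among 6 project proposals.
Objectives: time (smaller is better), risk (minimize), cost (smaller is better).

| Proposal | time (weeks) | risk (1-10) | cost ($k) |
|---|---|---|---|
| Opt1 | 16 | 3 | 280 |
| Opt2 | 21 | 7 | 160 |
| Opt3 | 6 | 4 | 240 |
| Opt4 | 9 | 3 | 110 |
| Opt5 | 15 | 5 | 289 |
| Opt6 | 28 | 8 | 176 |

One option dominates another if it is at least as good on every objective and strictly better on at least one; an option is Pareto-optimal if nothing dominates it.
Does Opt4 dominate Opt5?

Opt4 vs Opt5: time 9≤15, risk 3≤5, cost 110≤289 — Opt4 is at least as good on every objective with at least one strict improvement.

Yes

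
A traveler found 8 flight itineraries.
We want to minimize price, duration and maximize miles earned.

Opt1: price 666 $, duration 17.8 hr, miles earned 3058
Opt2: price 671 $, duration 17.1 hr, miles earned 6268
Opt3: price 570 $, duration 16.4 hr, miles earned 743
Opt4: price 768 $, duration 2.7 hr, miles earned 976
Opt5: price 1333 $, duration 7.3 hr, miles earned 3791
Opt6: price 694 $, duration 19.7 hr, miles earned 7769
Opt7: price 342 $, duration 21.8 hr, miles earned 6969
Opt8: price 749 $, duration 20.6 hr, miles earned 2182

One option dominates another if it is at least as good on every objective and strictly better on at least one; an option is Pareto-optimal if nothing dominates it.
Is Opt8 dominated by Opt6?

Opt6 vs Opt8: price 694≤749, duration 19.7≤20.6, miles earned 7769≥2182 — Opt6 is at least as good on every objective with at least one strict improvement.

Yes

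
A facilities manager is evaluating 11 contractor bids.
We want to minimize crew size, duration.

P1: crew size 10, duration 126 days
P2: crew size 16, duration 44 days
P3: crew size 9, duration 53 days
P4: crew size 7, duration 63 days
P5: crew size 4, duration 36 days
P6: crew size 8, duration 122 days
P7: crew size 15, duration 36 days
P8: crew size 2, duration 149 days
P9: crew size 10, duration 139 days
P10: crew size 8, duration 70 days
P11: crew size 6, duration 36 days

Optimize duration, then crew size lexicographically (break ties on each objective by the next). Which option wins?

First minimize duration: best is 36, kept {P5, P7, P11}.
Then minimize crew size: best is 4, kept {P5}.

P5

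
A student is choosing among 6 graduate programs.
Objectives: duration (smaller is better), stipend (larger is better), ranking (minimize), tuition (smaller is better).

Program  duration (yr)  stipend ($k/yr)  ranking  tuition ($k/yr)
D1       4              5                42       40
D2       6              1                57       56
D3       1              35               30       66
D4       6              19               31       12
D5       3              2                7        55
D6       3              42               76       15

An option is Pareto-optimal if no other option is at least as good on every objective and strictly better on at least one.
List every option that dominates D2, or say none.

D1, D4, D5

D1: duration 4≤6, stipend 5≥1, ranking 42≤57, tuition 40≤56 — dominates D2.
D4: duration 6≤6, stipend 19≥1, ranking 31≤57, tuition 12≤56 — dominates D2.
D5: duration 3≤6, stipend 2≥1, ranking 7≤57, tuition 55≤56 — dominates D2.
Others (D3, D6) are each worse than D2 on at least one objective.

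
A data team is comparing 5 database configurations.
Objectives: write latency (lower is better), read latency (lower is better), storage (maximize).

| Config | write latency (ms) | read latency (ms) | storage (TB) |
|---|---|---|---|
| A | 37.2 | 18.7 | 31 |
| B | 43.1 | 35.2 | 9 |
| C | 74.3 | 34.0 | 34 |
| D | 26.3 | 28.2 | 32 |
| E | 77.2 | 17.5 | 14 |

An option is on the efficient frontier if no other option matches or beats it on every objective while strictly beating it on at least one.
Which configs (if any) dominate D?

none

A: worse on write latency (37.2 vs 26.3).
B: worse on write latency (43.1 vs 26.3).
C: worse on write latency (74.3 vs 26.3).
E: worse on write latency (77.2 vs 26.3).
No option dominates D.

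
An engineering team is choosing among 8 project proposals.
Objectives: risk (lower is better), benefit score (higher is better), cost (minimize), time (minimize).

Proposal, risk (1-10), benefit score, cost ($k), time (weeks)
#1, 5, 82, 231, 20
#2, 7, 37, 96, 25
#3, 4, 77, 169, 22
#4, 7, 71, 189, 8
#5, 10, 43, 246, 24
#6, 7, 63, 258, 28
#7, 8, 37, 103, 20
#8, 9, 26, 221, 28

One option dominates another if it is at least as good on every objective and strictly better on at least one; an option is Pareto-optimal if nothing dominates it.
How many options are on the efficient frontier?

#1: not dominated (best benefit score).
#2: not dominated (best cost).
#3: not dominated (best risk).
#4: not dominated (best time).
#5: dominated by #1 (risk 5≤10, benefit score 82≥43, cost 231≤246, time 20≤24).
#6: dominated by #1 (risk 5≤7, benefit score 82≥63, cost 231≤258, time 20≤28).
#7: not dominated.
#8: dominated by #2 (risk 7≤9, benefit score 37≥26, cost 96≤221, time 25≤28).
Pareto-optimal: #1, #2, #3, #4, #7 → 5.

5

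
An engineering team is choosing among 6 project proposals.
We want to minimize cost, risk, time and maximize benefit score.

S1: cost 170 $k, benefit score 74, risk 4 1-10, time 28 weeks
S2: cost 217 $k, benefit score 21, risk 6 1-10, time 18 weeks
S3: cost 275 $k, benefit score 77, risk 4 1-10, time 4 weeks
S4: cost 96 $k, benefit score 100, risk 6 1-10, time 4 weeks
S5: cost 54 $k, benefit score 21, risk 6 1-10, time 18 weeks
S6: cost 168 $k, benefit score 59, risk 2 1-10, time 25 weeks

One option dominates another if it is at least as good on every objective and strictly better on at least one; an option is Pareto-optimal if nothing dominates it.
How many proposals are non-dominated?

S1: not dominated.
S2: dominated by S4 (cost 96≤217, benefit score 100≥21, risk 6≤6, time 4≤18).
S3: not dominated.
S4: not dominated (best benefit score).
S5: not dominated (best cost).
S6: not dominated (best risk).
Pareto-optimal: S1, S3, S4, S5, S6 → 5.

5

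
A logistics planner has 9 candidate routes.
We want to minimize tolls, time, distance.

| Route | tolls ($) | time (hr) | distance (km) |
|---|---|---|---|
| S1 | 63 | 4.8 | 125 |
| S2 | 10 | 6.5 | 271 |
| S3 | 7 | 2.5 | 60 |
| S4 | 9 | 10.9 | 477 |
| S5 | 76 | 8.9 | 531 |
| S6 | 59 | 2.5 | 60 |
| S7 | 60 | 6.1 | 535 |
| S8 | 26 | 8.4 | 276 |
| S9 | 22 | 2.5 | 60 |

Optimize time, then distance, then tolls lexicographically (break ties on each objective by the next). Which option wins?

First minimize time: best is 2.5, kept {S3, S6, S9}.
Then minimize distance: best is 60, kept {S3, S6, S9}.
Then minimize tolls: best is 7, kept {S3}.

S3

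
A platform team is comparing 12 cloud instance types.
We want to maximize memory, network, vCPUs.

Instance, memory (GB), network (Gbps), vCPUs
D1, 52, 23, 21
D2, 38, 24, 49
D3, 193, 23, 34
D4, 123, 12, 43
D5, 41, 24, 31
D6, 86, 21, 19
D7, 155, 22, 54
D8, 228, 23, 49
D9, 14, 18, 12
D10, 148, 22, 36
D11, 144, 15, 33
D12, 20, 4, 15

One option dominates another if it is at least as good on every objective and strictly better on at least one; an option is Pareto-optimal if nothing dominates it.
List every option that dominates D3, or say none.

D8

D8: memory 228≥193, network 23≥23, vCPUs 49≥34 — dominates D3.
Others (D1, D2, D4, D5, D6, D7, D9, D10, D11, D12) are each worse than D3 on at least one objective.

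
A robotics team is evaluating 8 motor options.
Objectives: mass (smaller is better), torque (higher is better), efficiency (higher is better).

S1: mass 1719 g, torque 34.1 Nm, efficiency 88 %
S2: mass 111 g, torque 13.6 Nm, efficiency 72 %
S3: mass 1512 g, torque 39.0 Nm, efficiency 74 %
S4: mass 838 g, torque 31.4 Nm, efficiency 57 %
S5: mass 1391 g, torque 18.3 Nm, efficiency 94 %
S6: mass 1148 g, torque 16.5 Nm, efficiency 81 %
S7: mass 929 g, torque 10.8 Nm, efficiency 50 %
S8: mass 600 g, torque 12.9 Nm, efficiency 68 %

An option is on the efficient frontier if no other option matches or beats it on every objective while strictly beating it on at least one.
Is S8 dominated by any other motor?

Yes

S2 vs S8: mass 111≤600, torque 13.6≥12.9, efficiency 72≥68 — S2 is at least as good on every objective and strictly better on at least one, so S2 dominates S8.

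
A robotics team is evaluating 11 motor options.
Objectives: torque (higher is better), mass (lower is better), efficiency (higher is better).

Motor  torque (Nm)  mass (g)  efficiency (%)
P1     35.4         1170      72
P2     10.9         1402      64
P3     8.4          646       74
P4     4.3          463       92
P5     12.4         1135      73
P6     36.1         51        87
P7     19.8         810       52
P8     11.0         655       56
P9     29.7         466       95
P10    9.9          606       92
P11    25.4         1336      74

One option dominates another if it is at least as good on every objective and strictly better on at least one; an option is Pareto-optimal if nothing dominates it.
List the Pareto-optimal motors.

P1: dominated by P6 (torque 36.1≥35.4, mass 51≤1170, efficiency 87≥72).
P2: dominated by P1 (torque 35.4≥10.9, mass 1170≤1402, efficiency 72≥64).
P3: dominated by P6 (torque 36.1≥8.4, mass 51≤646, efficiency 87≥74).
P4: not dominated.
P5: dominated by P6 (torque 36.1≥12.4, mass 51≤1135, efficiency 87≥73).
P6: not dominated (best torque).
P7: dominated by P6 (torque 36.1≥19.8, mass 51≤810, efficiency 87≥52).
P8: dominated by P6 (torque 36.1≥11.0, mass 51≤655, efficiency 87≥56).
P9: not dominated (best efficiency).
P10: dominated by P9 (torque 29.7≥9.9, mass 466≤606, efficiency 95≥92).
P11: dominated by P6 (torque 36.1≥25.4, mass 51≤1336, efficiency 87≥74).

P4, P6, P9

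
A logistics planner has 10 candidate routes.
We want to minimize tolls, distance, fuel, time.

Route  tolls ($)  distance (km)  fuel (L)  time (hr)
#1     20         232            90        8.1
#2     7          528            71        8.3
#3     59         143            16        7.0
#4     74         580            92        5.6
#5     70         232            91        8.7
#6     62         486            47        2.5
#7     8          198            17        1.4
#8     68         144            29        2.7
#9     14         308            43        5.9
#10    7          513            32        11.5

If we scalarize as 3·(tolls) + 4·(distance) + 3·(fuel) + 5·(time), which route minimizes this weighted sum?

#1: 3·20 + 4·232 + 3·90 + 5·8.1 = 1298.5
#2: 3·7 + 4·528 + 3·71 + 5·8.3 = 2387.5
#3: 3·59 + 4·143 + 3·16 + 5·7.0 = 832.0
#4: 3·74 + 4·580 + 3·92 + 5·5.6 = 2846.0
#5: 3·70 + 4·232 + 3·91 + 5·8.7 = 1454.5
#6: 3·62 + 4·486 + 3·47 + 5·2.5 = 2283.5
#7: 3·8 + 4·198 + 3·17 + 5·1.4 = 874.0
#8: 3·68 + 4·144 + 3·29 + 5·2.7 = 880.5
#9: 3·14 + 4·308 + 3·43 + 5·5.9 = 1432.5
#10: 3·7 + 4·513 + 3·32 + 5·11.5 = 2226.5
Lowest: #3 at 832.0.

#3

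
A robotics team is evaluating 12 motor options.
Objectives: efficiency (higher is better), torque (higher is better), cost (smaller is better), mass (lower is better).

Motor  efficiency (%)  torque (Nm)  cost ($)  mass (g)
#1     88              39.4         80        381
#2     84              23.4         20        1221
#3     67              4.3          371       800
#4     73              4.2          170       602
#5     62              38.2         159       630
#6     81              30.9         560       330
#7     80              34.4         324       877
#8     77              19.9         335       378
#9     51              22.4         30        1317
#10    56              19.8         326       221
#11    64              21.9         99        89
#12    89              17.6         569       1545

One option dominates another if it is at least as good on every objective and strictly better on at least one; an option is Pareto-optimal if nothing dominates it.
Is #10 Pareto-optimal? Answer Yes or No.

No

#11 vs #10: efficiency 64≥56, torque 21.9≥19.8, cost 99≤326, mass 89≤221 — #11 is at least as good on every objective and strictly better on at least one, so #11 dominates #10.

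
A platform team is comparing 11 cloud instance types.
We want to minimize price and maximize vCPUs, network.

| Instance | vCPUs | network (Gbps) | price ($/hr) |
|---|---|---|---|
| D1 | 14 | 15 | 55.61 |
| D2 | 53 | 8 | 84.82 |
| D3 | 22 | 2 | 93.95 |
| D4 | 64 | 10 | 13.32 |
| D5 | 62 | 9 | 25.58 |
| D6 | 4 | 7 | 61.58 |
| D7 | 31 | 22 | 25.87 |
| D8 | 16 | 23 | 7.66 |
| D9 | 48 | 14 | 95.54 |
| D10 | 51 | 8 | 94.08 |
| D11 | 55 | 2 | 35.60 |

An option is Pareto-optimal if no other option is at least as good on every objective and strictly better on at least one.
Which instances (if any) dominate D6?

D1: vCPUs 14≥4, network 15≥7, price 55.61≤61.58 — dominates D6.
D4: vCPUs 64≥4, network 10≥7, price 13.32≤61.58 — dominates D6.
D5: vCPUs 62≥4, network 9≥7, price 25.58≤61.58 — dominates D6.
D7: vCPUs 31≥4, network 22≥7, price 25.87≤61.58 — dominates D6.
D8: vCPUs 16≥4, network 23≥7, price 7.66≤61.58 — dominates D6.
Others (D2, D3, D9, D10, D11) are each worse than D6 on at least one objective.

D1, D4, D5, D7, D8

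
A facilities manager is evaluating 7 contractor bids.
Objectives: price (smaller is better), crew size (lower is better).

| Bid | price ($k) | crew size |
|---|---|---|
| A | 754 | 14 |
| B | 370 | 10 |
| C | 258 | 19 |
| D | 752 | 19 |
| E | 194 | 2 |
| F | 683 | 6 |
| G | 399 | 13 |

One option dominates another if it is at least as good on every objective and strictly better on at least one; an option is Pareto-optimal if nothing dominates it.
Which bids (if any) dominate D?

B: price 370≤752, crew size 10≤19 — dominates D.
C: price 258≤752, crew size 19≤19 — dominates D.
E: price 194≤752, crew size 2≤19 — dominates D.
F: price 683≤752, crew size 6≤19 — dominates D.
G: price 399≤752, crew size 13≤19 — dominates D.
Others (A) are each worse than D on at least one objective.

B, C, E, F, G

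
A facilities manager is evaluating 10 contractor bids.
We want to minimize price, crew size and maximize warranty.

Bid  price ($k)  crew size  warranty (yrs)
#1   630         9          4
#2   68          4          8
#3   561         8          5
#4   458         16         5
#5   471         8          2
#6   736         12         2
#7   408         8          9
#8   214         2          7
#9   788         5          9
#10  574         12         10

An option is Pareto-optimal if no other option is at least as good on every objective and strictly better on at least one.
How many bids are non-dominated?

#1: dominated by #2 (price 68≤630, crew size 4≤9, warranty 8≥4).
#2: not dominated (best price).
#3: dominated by #2 (price 68≤561, crew size 4≤8, warranty 8≥5).
#4: dominated by #2 (price 68≤458, crew size 4≤16, warranty 8≥5).
#5: dominated by #2 (price 68≤471, crew size 4≤8, warranty 8≥2).
#6: dominated by #1 (price 630≤736, crew size 9≤12, warranty 4≥2).
#7: not dominated.
#8: not dominated (best crew size).
#9: not dominated.
#10: not dominated (best warranty).
Pareto-optimal: #2, #7, #8, #9, #10 → 5.

5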